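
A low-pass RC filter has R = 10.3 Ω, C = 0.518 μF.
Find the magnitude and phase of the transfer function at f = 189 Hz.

Step 1 — Angular frequency: ω = 2π·189 = 1188 rad/s.
Step 2 — Transfer function: H(jω) = 1/(1 + jωRC).
Step 3 — Denominator: 1 + jωRC = 1 + j·1188·10.3·5.18e-07 = 1 + j0.006336.
Step 4 — H = 1 - j0.006336.
Step 5 — Magnitude: |H| = 1 (-0.0 dB); phase: φ = -0.4°.

|H| = 1 (-0.0 dB), φ = -0.4°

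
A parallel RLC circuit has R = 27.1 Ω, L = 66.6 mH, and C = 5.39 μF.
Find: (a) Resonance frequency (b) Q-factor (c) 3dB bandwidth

Step 1 — Resonance: ω₀ = 1/√(LC) = 1/√(0.0666·5.39e-06) = 1669 rad/s.
Step 2 — f₀ = ω₀/(2π) = 265.6 Hz.
Step 3 — Parallel Q: Q = R/(ω₀L) = 27.1/(1669·0.0666) = 0.2438.
Step 4 — Bandwidth: Δω = ω₀/Q = 6846 rad/s; BW = Δω/(2π) = 1090 Hz.

(a) f₀ = 265.6 Hz  (b) Q = 0.2438  (c) BW = 1090 Hz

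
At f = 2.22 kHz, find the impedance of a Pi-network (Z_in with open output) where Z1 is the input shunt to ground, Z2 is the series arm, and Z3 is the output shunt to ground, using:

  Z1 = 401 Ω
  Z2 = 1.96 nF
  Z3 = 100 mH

Step 1 — Angular frequency: ω = 2π·f = 2π·2220 = 1.395e+04 rad/s.
Step 2 — Component impedances:
  Z1: Z = R = 401 Ω
  Z2: Z = 1/(jωC) = -j/(ω·C) = 0 - j3.658e+04 Ω
  Z3: Z = jωL = j·1.395e+04·0.1 = 0 + j1395 Ω
Step 3 — With open output, the series arm Z2 and the output shunt Z3 appear in series to ground: Z2 + Z3 = 0 - j3.518e+04 Ω.
Step 4 — Parallel with input shunt Z1: Z_in = Z1 || (Z2 + Z3) = 400.9 - j4.57 Ω = 401∠-0.7° Ω.

Z = 400.9 - j4.57 Ω = 401∠-0.7° Ω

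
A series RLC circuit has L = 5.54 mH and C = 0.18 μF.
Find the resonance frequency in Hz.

Step 1 — Resonance condition Im(Z)=0 gives ω₀ = 1/√(LC).
Step 2 — ω₀ = 1/√(0.00554·1.8e-07) = 3.167e+04 rad/s.
Step 3 — f₀ = ω₀/(2π) = 5040 Hz.

f₀ = 5040 Hz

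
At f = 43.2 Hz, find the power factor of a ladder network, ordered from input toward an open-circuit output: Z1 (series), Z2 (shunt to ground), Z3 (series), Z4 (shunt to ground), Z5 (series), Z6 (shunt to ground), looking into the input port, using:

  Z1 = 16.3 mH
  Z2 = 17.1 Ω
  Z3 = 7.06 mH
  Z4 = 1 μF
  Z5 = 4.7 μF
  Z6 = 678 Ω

Step 1 — Angular frequency: ω = 2π·f = 2π·43.2 = 271.4 rad/s.
Step 2 — Component impedances:
  Z1: Z = jωL = j·271.4·0.0163 = 0 + j4.424 Ω
  Z2: Z = R = 17.1 Ω
  Z3: Z = jωL = j·271.4·0.00706 = 0 + j1.916 Ω
  Z4: Z = 1/(jωC) = -j/(ω·C) = 0 - j3684 Ω
  Z5: Z = 1/(jωC) = -j/(ω·C) = 0 - j783.9 Ω
  Z6: Z = R = 678 Ω
Step 3 — Ladder network (open output): work backward from the far end, alternating series and parallel combinations. Z_in = 16.91 + j4.138 Ω = 17.41∠13.7° Ω.
Step 4 — Power factor: PF = cos(φ) = Re(Z)/|Z| = 16.9118/17.4106 = 0.9714.
Step 5 — Type: Im(Z) = 4.138 ⇒ lagging (phase φ = 13.7°).

PF = 0.9714 (lagging, φ = 13.7°)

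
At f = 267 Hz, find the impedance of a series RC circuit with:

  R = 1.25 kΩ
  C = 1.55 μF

Step 1 — Angular frequency: ω = 2π·f = 2π·267 = 1678 rad/s.
Step 2 — Component impedances:
  R: Z = R = 1250 Ω
  C: Z = 1/(jωC) = -j/(ω·C) = 0 - j384.6 Ω
Step 3 — Series combination: Z_total = R + C = 1250 - j384.6 Ω = 1308∠-17.1° Ω.

Z = 1250 - j384.6 Ω = 1308∠-17.1° Ω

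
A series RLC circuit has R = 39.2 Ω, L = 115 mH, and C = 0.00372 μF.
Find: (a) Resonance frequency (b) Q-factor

Step 1 — Resonance condition Im(Z)=0 gives ω₀ = 1/√(LC).
Step 2 — ω₀ = 1/√(0.115·3.72e-09) = 4.835e+04 rad/s.
Step 3 — f₀ = ω₀/(2π) = 7695 Hz.
Step 4 — Series Q: Q = ω₀L/R = 4.835e+04·0.115/39.2 = 141.8.

(a) f₀ = 7695 Hz  (b) Q = 141.8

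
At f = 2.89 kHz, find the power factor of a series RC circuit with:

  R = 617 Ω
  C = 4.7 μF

Step 1 — Angular frequency: ω = 2π·f = 2π·2890 = 1.816e+04 rad/s.
Step 2 — Component impedances:
  R: Z = R = 617 Ω
  C: Z = 1/(jωC) = -j/(ω·C) = 0 - j11.72 Ω
Step 3 — Series combination: Z_total = R + C = 617 - j11.72 Ω = 617.1∠-1.1° Ω.
Step 4 — Power factor: PF = cos(φ) = Re(Z)/|Z| = 617/617.1 = 0.9998.
Step 5 — Type: Im(Z) = -11.72 ⇒ leading (phase φ = -1.1°).

PF = 0.9998 (leading, φ = -1.1°)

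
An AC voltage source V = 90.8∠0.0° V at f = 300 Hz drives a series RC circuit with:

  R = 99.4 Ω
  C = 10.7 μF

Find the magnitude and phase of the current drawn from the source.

Step 1 — Angular frequency: ω = 2π·f = 2π·300 = 1885 rad/s.
Step 2 — Component impedances:
  R: Z = R = 99.4 Ω
  C: Z = 1/(jωC) = -j/(ω·C) = 0 - j49.58 Ω
Step 3 — Series combination: Z_total = R + C = 99.4 - j49.58 Ω = 111.1∠-26.5° Ω.
Step 4 — Source phasor: V = 90.8∠0.0° V = 90.8 V.
Step 5 — Ohm's law: I = V / Z_total = (90.8) / (99.4 - j49.58) = 0.7315 + j0.3649 A.
Step 6 — Convert to polar: |I| = 0.8174 A, ∠I = 26.5°.

I = 0.8174∠26.5° A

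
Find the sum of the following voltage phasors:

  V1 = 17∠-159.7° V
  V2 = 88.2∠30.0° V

Step 1 — Convert each phasor to rectangular form:
  V1 = 17·(cos(-159.7°) + j·sin(-159.7°)) = -15.94 - j5.898 V
  V2 = 88.2·(cos(30.0°) + j·sin(30.0°)) = 76.38 + j44.1 V
Step 2 — Sum components: V_total = 60.44 + j38.2 V.
Step 3 — Convert to polar: |V_total| = 71.5 V, ∠V_total = 32.3°.

V_total = 71.5∠32.3° V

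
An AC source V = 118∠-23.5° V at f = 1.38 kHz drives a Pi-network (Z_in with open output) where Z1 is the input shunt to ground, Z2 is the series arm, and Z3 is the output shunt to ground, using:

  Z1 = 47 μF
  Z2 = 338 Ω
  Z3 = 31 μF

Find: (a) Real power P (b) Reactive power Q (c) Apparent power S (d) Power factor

Step 1 — Angular frequency: ω = 2π·f = 2π·1380 = 8671 rad/s.
Step 2 — Component impedances:
  Z1: Z = 1/(jωC) = -j/(ω·C) = 0 - j2.454 Ω
  Z2: Z = R = 338 Ω
  Z3: Z = 1/(jωC) = -j/(ω·C) = 0 - j3.72 Ω
Step 3 — With open output, the series arm Z2 and the output shunt Z3 appear in series to ground: Z2 + Z3 = 338 - j3.72 Ω.
Step 4 — Parallel with input shunt Z1: Z_in = Z1 || (Z2 + Z3) = 0.01781 - j2.453 Ω = 2.454∠-89.6° Ω.
Step 5 — Source phasor: V = 118∠-23.5° V = 108.2 - j47.05 V.
Step 6 — Current: I = V / Z = 19.5 + j43.96 A = 48.09∠66.1° A.
Step 7 — Complex power: S = V·I* = 41.19 - j5675 VA.
Step 8 — Real power: P = Re(S) = 41.19 W.
Step 9 — Reactive power: Q = Im(S) = -5675 VAR.
Step 10 — Apparent power: |S| = 5675 VA.
Step 11 — Power factor: PF = P/|S| = 0.007258 (leading).

(a) P = 41.19 W  (b) Q = -5675 VAR  (c) S = 5675 VA  (d) PF = 0.007258 (leading)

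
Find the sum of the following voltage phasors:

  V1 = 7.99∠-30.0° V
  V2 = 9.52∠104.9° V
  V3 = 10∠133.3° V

Step 1 — Convert each phasor to rectangular form:
  V1 = 7.99·(cos(-30.0°) + j·sin(-30.0°)) = 6.92 - j3.995 V
  V2 = 9.52·(cos(104.9°) + j·sin(104.9°)) = -2.448 + j9.2 V
  V3 = 10·(cos(133.3°) + j·sin(133.3°)) = -6.858 + j7.278 V
Step 2 — Sum components: V_total = -2.387 + j12.48 V.
Step 3 — Convert to polar: |V_total| = 12.71 V, ∠V_total = 100.8°.

V_total = 12.71∠100.8° V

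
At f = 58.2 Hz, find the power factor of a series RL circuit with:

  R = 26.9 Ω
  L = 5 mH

Step 1 — Angular frequency: ω = 2π·f = 2π·58.2 = 365.7 rad/s.
Step 2 — Component impedances:
  R: Z = R = 26.9 Ω
  L: Z = jωL = j·365.7·0.005 = 0 + j1.828 Ω
Step 3 — Series combination: Z_total = R + L = 26.9 + j1.828 Ω = 26.96∠3.9° Ω.
Step 4 — Power factor: PF = cos(φ) = Re(Z)/|Z| = 26.9/26.962 = 0.9977.
Step 5 — Type: Im(Z) = 1.828 ⇒ lagging (phase φ = 3.9°).

PF = 0.9977 (lagging, φ = 3.9°)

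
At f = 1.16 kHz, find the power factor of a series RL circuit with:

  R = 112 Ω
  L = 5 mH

Step 1 — Angular frequency: ω = 2π·f = 2π·1160 = 7288 rad/s.
Step 2 — Component impedances:
  R: Z = R = 112 Ω
  L: Z = jωL = j·7288·0.005 = 0 + j36.44 Ω
Step 3 — Series combination: Z_total = R + L = 112 + j36.44 Ω = 117.8∠18.0° Ω.
Step 4 — Power factor: PF = cos(φ) = Re(Z)/|Z| = 112/117.78 = 0.9509.
Step 5 — Type: Im(Z) = 36.44 ⇒ lagging (phase φ = 18.0°).

PF = 0.9509 (lagging, φ = 18.0°)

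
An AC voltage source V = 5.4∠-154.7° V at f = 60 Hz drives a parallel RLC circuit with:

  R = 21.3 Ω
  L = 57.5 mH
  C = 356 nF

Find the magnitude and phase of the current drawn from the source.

Step 1 — Angular frequency: ω = 2π·f = 2π·60 = 377 rad/s.
Step 2 — Component impedances:
  R: Z = R = 21.3 Ω
  L: Z = jωL = j·377·0.0575 = 0 + j21.68 Ω
  C: Z = 1/(jωC) = -j/(ω·C) = 0 - j7451 Ω
Step 3 — Parallel combination: 1/Z_total = 1/R + 1/L + 1/C; Z_total = 10.87 + j10.65 Ω = 15.21∠44.4° Ω.
Step 4 — Source phasor: V = 5.4∠-154.7° V = -4.882 - j2.308 V.
Step 5 — Ohm's law: I = V / Z_total = (-4.882 - j2.308) / (10.87 + j10.65) = -0.3354 + j0.1162 A.
Step 6 — Convert to polar: |I| = 0.3549 A, ∠I = 160.9°.

I = 0.3549∠160.9° A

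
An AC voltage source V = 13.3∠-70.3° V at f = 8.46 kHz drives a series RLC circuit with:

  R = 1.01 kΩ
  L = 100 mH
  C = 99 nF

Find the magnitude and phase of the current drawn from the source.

Step 1 — Angular frequency: ω = 2π·f = 2π·8460 = 5.316e+04 rad/s.
Step 2 — Component impedances:
  R: Z = R = 1010 Ω
  L: Z = jωL = j·5.316e+04·0.1 = 0 + j5316 Ω
  C: Z = 1/(jωC) = -j/(ω·C) = 0 - j190 Ω
Step 3 — Series combination: Z_total = R + L + C = 1010 + j5126 Ω = 5224∠78.9° Ω.
Step 4 — Source phasor: V = 13.3∠-70.3° V = 4.483 - j12.52 V.
Step 5 — Ohm's law: I = V / Z_total = (4.483 - j12.52) / (1010 + j5126) = -0.002186 - j0.001305 A.
Step 6 — Convert to polar: |I| = 0.002546 A, ∠I = -149.2°.

I = 0.002546∠-149.2° A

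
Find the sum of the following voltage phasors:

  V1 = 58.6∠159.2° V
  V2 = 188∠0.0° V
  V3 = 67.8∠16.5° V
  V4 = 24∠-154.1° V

Step 1 — Convert each phasor to rectangular form:
  V1 = 58.6·(cos(159.2°) + j·sin(159.2°)) = -54.78 + j20.81 V
  V2 = 188·(cos(0.0°) + j·sin(0.0°)) = 188 V
  V3 = 67.8·(cos(16.5°) + j·sin(16.5°)) = 65.01 + j19.26 V
  V4 = 24·(cos(-154.1°) + j·sin(-154.1°)) = -21.59 - j10.48 V
Step 2 — Sum components: V_total = 176.6 + j29.58 V.
Step 3 — Convert to polar: |V_total| = 179.1 V, ∠V_total = 9.5°.

V_total = 179.1∠9.5° V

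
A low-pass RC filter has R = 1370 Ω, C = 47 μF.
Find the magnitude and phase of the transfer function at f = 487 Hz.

Step 1 — Angular frequency: ω = 2π·487 = 3060 rad/s.
Step 2 — Transfer function: H(jω) = 1/(1 + jωRC).
Step 3 — Denominator: 1 + jωRC = 1 + j·3060·1370·4.7e-05 = 1 + j197.
Step 4 — H = 2.576e-05 - j0.005075.
Step 5 — Magnitude: |H| = 0.005075 (-45.9 dB); phase: φ = -89.7°.

|H| = 0.005075 (-45.9 dB), φ = -89.7°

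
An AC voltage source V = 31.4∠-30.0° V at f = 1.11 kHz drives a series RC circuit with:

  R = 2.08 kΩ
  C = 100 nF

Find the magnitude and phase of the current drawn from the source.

Step 1 — Angular frequency: ω = 2π·f = 2π·1110 = 6974 rad/s.
Step 2 — Component impedances:
  R: Z = R = 2080 Ω
  C: Z = 1/(jωC) = -j/(ω·C) = 0 - j1434 Ω
Step 3 — Series combination: Z_total = R + C = 2080 - j1434 Ω = 2526∠-34.6° Ω.
Step 4 — Source phasor: V = 31.4∠-30.0° V = 27.19 - j15.7 V.
Step 5 — Ohm's law: I = V / Z_total = (27.19 - j15.7) / (2080 - j1434) = 0.01239 + j0.0009925 A.
Step 6 — Convert to polar: |I| = 0.01243 A, ∠I = 4.6°.

I = 0.01243∠4.6° A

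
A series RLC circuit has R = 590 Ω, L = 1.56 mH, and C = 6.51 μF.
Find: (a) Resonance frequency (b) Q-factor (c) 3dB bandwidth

Step 1 — Resonance condition Im(Z)=0 gives ω₀ = 1/√(LC).
Step 2 — ω₀ = 1/√(0.00156·6.51e-06) = 9923 rad/s.
Step 3 — f₀ = ω₀/(2π) = 1579 Hz.
Step 4 — Series Q: Q = ω₀L/R = 9923·0.00156/590 = 0.02624.
Step 5 — 3dB bandwidth: Δω = ω₀/Q = 3.782e+05 rad/s; BW = Δω/(2π) = 6.019e+04 Hz.

(a) f₀ = 1579 Hz  (b) Q = 0.02624  (c) BW = 6.019e+04 Hz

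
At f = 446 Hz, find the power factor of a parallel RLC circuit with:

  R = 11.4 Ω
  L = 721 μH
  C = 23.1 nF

Step 1 — Angular frequency: ω = 2π·f = 2π·446 = 2802 rad/s.
Step 2 — Component impedances:
  R: Z = R = 11.4 Ω
  L: Z = jωL = j·2802·0.000721 = 0 + j2.02 Ω
  C: Z = 1/(jωC) = -j/(ω·C) = 0 - j1.545e+04 Ω
Step 3 — Parallel combination: 1/Z_total = 1/R + 1/L + 1/C; Z_total = 0.3473 + j1.959 Ω = 1.99∠79.9° Ω.
Step 4 — Power factor: PF = cos(φ) = Re(Z)/|Z| = 0.3473/1.99 = 0.1745.
Step 5 — Type: Im(Z) = 1.959 ⇒ lagging (phase φ = 79.9°).

PF = 0.1745 (lagging, φ = 79.9°)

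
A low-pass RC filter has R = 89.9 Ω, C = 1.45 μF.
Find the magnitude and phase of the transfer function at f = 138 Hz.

Step 1 — Angular frequency: ω = 2π·138 = 867.1 rad/s.
Step 2 — Transfer function: H(jω) = 1/(1 + jωRC).
Step 3 — Denominator: 1 + jωRC = 1 + j·867.1·89.9·1.45e-06 = 1 + j0.113.
Step 4 — H = 0.9874 - j0.1116.
Step 5 — Magnitude: |H| = 0.9937 (-0.1 dB); phase: φ = -6.4°.

|H| = 0.9937 (-0.1 dB), φ = -6.4°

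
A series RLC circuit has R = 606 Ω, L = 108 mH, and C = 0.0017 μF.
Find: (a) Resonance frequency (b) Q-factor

Step 1 — Resonance condition Im(Z)=0 gives ω₀ = 1/√(LC).
Step 2 — ω₀ = 1/√(0.108·1.7e-09) = 7.38e+04 rad/s.
Step 3 — f₀ = ω₀/(2π) = 1.175e+04 Hz.
Step 4 — Series Q: Q = ω₀L/R = 7.38e+04·0.108/606 = 13.15.

(a) f₀ = 1.175e+04 Hz  (b) Q = 13.15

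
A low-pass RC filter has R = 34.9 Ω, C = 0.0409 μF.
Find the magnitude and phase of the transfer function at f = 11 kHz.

Step 1 — Angular frequency: ω = 2π·1.1e+04 = 6.912e+04 rad/s.
Step 2 — Transfer function: H(jω) = 1/(1 + jωRC).
Step 3 — Denominator: 1 + jωRC = 1 + j·6.912e+04·34.9·4.09e-08 = 1 + j0.09866.
Step 4 — H = 0.9904 - j0.0977.
Step 5 — Magnitude: |H| = 0.9952 (-0.0 dB); phase: φ = -5.6°.

|H| = 0.9952 (-0.0 dB), φ = -5.6°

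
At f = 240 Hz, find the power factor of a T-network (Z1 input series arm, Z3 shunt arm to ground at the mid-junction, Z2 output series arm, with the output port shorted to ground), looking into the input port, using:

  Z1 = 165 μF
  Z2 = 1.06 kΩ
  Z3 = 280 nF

Step 1 — Angular frequency: ω = 2π·f = 2π·240 = 1508 rad/s.
Step 2 — Component impedances:
  Z1: Z = 1/(jωC) = -j/(ω·C) = 0 - j4.019 Ω
  Z2: Z = R = 1060 Ω
  Z3: Z = 1/(jωC) = -j/(ω·C) = 0 - j2368 Ω
Step 3 — With the output port shorted to ground, the output series arm Z2 runs from the junction to ground; the shunt arm Z3 also runs from the junction to ground. They appear in parallel: Z3 || Z2 = 883.1 - j395.2 Ω.
Step 4 — Series with input arm Z1: Z_in = Z1 + (Z3 || Z2) = 883.1 - j399.3 Ω = 969.2∠-24.3° Ω.
Step 5 — Power factor: PF = cos(φ) = Re(Z)/|Z| = 883.1/969.2 = 0.9112.
Step 6 — Type: Im(Z) = -399.3 ⇒ leading (phase φ = -24.3°).

PF = 0.9112 (leading, φ = -24.3°)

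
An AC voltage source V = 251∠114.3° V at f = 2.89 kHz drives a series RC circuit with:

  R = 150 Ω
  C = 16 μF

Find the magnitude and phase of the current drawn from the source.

Step 1 — Angular frequency: ω = 2π·f = 2π·2890 = 1.816e+04 rad/s.
Step 2 — Component impedances:
  R: Z = R = 150 Ω
  C: Z = 1/(jωC) = -j/(ω·C) = 0 - j3.442 Ω
Step 3 — Series combination: Z_total = R + C = 150 - j3.442 Ω = 150∠-1.3° Ω.
Step 4 — Source phasor: V = 251∠114.3° V = -103.3 + j228.8 V.
Step 5 — Ohm's law: I = V / Z_total = (-103.3 + j228.8) / (150 - j3.442) = -0.7232 + j1.508 A.
Step 6 — Convert to polar: |I| = 1.673 A, ∠I = 115.6°.

I = 1.673∠115.6° A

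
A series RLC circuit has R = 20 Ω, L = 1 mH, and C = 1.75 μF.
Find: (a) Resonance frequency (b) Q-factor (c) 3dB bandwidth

Step 1 — Resonance condition Im(Z)=0 gives ω₀ = 1/√(LC).
Step 2 — ω₀ = 1/√(0.001·1.75e-06) = 2.39e+04 rad/s.
Step 3 — f₀ = ω₀/(2π) = 3805 Hz.
Step 4 — Series Q: Q = ω₀L/R = 2.39e+04·0.001/20 = 1.195.
Step 5 — 3dB bandwidth: Δω = ω₀/Q = 2e+04 rad/s; BW = Δω/(2π) = 3183 Hz.

(a) f₀ = 3805 Hz  (b) Q = 1.195  (c) BW = 3183 Hz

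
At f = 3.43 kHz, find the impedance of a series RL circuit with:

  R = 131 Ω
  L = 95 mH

Step 1 — Angular frequency: ω = 2π·f = 2π·3430 = 2.155e+04 rad/s.
Step 2 — Component impedances:
  R: Z = R = 131 Ω
  L: Z = jωL = j·2.155e+04·0.095 = 0 + j2047 Ω
Step 3 — Series combination: Z_total = R + L = 131 + j2047 Ω = 2052∠86.3° Ω.

Z = 131 + j2047 Ω = 2052∠86.3° Ω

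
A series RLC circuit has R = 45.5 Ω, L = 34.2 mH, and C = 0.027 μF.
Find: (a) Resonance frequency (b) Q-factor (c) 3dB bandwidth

Step 1 — Resonance condition Im(Z)=0 gives ω₀ = 1/√(LC).
Step 2 — ω₀ = 1/√(0.0342·2.7e-08) = 3.291e+04 rad/s.
Step 3 — f₀ = ω₀/(2π) = 5238 Hz.
Step 4 — Series Q: Q = ω₀L/R = 3.291e+04·0.0342/45.5 = 24.74.
Step 5 — 3dB bandwidth: Δω = ω₀/Q = 1330 rad/s; BW = Δω/(2π) = 211.7 Hz.

(a) f₀ = 5238 Hz  (b) Q = 24.74  (c) BW = 211.7 Hz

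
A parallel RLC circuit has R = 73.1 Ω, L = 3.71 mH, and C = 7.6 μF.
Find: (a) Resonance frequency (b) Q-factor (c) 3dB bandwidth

Step 1 — Resonance: ω₀ = 1/√(LC) = 1/√(0.00371·7.6e-06) = 5955 rad/s.
Step 2 — f₀ = ω₀/(2π) = 947.8 Hz.
Step 3 — Parallel Q: Q = R/(ω₀L) = 73.1/(5955·0.00371) = 3.309.
Step 4 — Bandwidth: Δω = ω₀/Q = 1800 rad/s; BW = Δω/(2π) = 286.5 Hz.

(a) f₀ = 947.8 Hz  (b) Q = 3.309  (c) BW = 286.5 Hz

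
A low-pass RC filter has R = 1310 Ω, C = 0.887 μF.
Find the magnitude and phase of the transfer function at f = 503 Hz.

Step 1 — Angular frequency: ω = 2π·503 = 3160 rad/s.
Step 2 — Transfer function: H(jω) = 1/(1 + jωRC).
Step 3 — Denominator: 1 + jωRC = 1 + j·3160·1310·8.87e-07 = 1 + j3.672.
Step 4 — H = 0.06903 - j0.2535.
Step 5 — Magnitude: |H| = 0.2627 (-11.6 dB); phase: φ = -74.8°.

|H| = 0.2627 (-11.6 dB), φ = -74.8°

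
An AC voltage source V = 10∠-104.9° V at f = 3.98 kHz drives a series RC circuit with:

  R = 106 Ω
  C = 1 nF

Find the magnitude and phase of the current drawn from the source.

Step 1 — Angular frequency: ω = 2π·f = 2π·3980 = 2.501e+04 rad/s.
Step 2 — Component impedances:
  R: Z = R = 106 Ω
  C: Z = 1/(jωC) = -j/(ω·C) = 0 - j3.999e+04 Ω
Step 3 — Series combination: Z_total = R + C = 106 - j3.999e+04 Ω = 3.999e+04∠-89.8° Ω.
Step 4 — Source phasor: V = 10∠-104.9° V = -2.571 - j9.664 V.
Step 5 — Ohm's law: I = V / Z_total = (-2.571 - j9.664) / (106 - j3.999e+04) = 0.0002415 - j6.494e-05 A.
Step 6 — Convert to polar: |I| = 0.0002501 A, ∠I = -15.1°.

I = 0.0002501∠-15.1° A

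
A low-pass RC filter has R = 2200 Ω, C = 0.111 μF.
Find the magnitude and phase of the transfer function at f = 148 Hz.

Step 1 — Angular frequency: ω = 2π·148 = 929.9 rad/s.
Step 2 — Transfer function: H(jω) = 1/(1 + jωRC).
Step 3 — Denominator: 1 + jωRC = 1 + j·929.9·2200·1.11e-07 = 1 + j0.2271.
Step 4 — H = 0.951 - j0.2159.
Step 5 — Magnitude: |H| = 0.9752 (-0.2 dB); phase: φ = -12.8°.

|H| = 0.9752 (-0.2 dB), φ = -12.8°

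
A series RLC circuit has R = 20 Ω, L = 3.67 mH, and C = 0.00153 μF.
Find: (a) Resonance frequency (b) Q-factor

Step 1 — Resonance condition Im(Z)=0 gives ω₀ = 1/√(LC).
Step 2 — ω₀ = 1/√(0.00367·1.53e-09) = 4.22e+05 rad/s.
Step 3 — f₀ = ω₀/(2π) = 6.716e+04 Hz.
Step 4 — Series Q: Q = ω₀L/R = 4.22e+05·0.00367/20 = 77.44.

(a) f₀ = 6.716e+04 Hz  (b) Q = 77.44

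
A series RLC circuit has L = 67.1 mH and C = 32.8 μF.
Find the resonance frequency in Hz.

Step 1 — Resonance condition Im(Z)=0 gives ω₀ = 1/√(LC).
Step 2 — ω₀ = 1/√(0.0671·3.28e-05) = 674.1 rad/s.
Step 3 — f₀ = ω₀/(2π) = 107.3 Hz.

f₀ = 107.3 Hz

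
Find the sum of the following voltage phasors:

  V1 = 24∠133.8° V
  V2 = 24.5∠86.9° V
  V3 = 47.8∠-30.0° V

Step 1 — Convert each phasor to rectangular form:
  V1 = 24·(cos(133.8°) + j·sin(133.8°)) = -16.61 + j17.32 V
  V2 = 24.5·(cos(86.9°) + j·sin(86.9°)) = 1.325 + j24.46 V
  V3 = 47.8·(cos(-30.0°) + j·sin(-30.0°)) = 41.4 - j23.9 V
Step 2 — Sum components: V_total = 26.11 + j17.89 V.
Step 3 — Convert to polar: |V_total| = 31.65 V, ∠V_total = 34.4°.

V_total = 31.65∠34.4° V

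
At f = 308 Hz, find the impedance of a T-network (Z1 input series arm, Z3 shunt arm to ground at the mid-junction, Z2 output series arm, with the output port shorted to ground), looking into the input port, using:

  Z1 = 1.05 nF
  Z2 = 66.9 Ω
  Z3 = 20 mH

Step 1 — Angular frequency: ω = 2π·f = 2π·308 = 1935 rad/s.
Step 2 — Component impedances:
  Z1: Z = 1/(jωC) = -j/(ω·C) = 0 - j4.921e+05 Ω
  Z2: Z = R = 66.9 Ω
  Z3: Z = jωL = j·1935·0.02 = 0 + j38.7 Ω
Step 3 — With the output port shorted to ground, the output series arm Z2 runs from the junction to ground; the shunt arm Z3 also runs from the junction to ground. They appear in parallel: Z3 || Z2 = 16.78 + j29 Ω.
Step 4 — Series with input arm Z1: Z_in = Z1 + (Z3 || Z2) = 16.78 - j4.921e+05 Ω = 4.921e+05∠-90.0° Ω.

Z = 16.78 - j4.921e+05 Ω = 4.921e+05∠-90.0° Ω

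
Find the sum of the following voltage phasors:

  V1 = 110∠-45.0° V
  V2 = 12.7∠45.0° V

Step 1 — Convert each phasor to rectangular form:
  V1 = 110·(cos(-45.0°) + j·sin(-45.0°)) = 77.78 - j77.78 V
  V2 = 12.7·(cos(45.0°) + j·sin(45.0°)) = 8.98 + j8.98 V
Step 2 — Sum components: V_total = 86.76 - j68.8 V.
Step 3 — Convert to polar: |V_total| = 110.7 V, ∠V_total = -38.4°.

V_total = 110.7∠-38.4° V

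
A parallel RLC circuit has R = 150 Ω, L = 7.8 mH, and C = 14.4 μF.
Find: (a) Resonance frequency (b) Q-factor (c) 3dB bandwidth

Step 1 — Resonance: ω₀ = 1/√(LC) = 1/√(0.0078·1.44e-05) = 2984 rad/s.
Step 2 — f₀ = ω₀/(2π) = 474.9 Hz.
Step 3 — Parallel Q: Q = R/(ω₀L) = 150/(2984·0.0078) = 6.445.
Step 4 — Bandwidth: Δω = ω₀/Q = 463 rad/s; BW = Δω/(2π) = 73.68 Hz.

(a) f₀ = 474.9 Hz  (b) Q = 6.445  (c) BW = 73.68 Hz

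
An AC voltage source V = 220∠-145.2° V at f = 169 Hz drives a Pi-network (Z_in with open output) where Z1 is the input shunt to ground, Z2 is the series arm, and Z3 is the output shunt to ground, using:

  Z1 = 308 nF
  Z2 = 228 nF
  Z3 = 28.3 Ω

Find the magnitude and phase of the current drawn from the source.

Step 1 — Angular frequency: ω = 2π·f = 2π·169 = 1062 rad/s.
Step 2 — Component impedances:
  Z1: Z = 1/(jωC) = -j/(ω·C) = 0 - j3058 Ω
  Z2: Z = 1/(jωC) = -j/(ω·C) = 0 - j4130 Ω
  Z3: Z = R = 28.3 Ω
Step 3 — With open output, the series arm Z2 and the output shunt Z3 appear in series to ground: Z2 + Z3 = 28.3 - j4130 Ω.
Step 4 — Parallel with input shunt Z1: Z_in = Z1 || (Z2 + Z3) = 5.121 - j1757 Ω = 1757∠-89.8° Ω.
Step 5 — Source phasor: V = 220∠-145.2° V = -180.7 - j125.6 V.
Step 6 — Ohm's law: I = V / Z_total = (-180.7 - j125.6) / (5.121 - j1757) = 0.07116 - j0.103 A.
Step 7 — Convert to polar: |I| = 0.1252 A, ∠I = -55.4°.

I = 0.1252∠-55.4° A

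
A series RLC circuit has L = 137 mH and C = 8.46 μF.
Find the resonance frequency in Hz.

Step 1 — Resonance condition Im(Z)=0 gives ω₀ = 1/√(LC).
Step 2 — ω₀ = 1/√(0.137·8.46e-06) = 928.9 rad/s.
Step 3 — f₀ = ω₀/(2π) = 147.8 Hz.

f₀ = 147.8 Hz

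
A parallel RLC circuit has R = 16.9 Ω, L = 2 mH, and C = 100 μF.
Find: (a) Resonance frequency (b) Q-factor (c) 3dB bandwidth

Step 1 — Resonance: ω₀ = 1/√(LC) = 1/√(0.002·0.0001) = 2236 rad/s.
Step 2 — f₀ = ω₀/(2π) = 355.9 Hz.
Step 3 — Parallel Q: Q = R/(ω₀L) = 16.9/(2236·0.002) = 3.779.
Step 4 — Bandwidth: Δω = ω₀/Q = 591.7 rad/s; BW = Δω/(2π) = 94.17 Hz.

(a) f₀ = 355.9 Hz  (b) Q = 3.779  (c) BW = 94.17 Hz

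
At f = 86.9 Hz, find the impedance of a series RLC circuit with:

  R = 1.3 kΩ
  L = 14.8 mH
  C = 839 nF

Step 1 — Angular frequency: ω = 2π·f = 2π·86.9 = 546 rad/s.
Step 2 — Component impedances:
  R: Z = R = 1300 Ω
  L: Z = jωL = j·546·0.0148 = 0 + j8.081 Ω
  C: Z = 1/(jωC) = -j/(ω·C) = 0 - j2183 Ω
Step 3 — Series combination: Z_total = R + L + C = 1300 - j2175 Ω = 2534∠-59.1° Ω.

Z = 1300 - j2175 Ω = 2534∠-59.1° Ω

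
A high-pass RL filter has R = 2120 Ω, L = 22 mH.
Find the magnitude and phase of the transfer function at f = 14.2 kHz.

Step 1 — Angular frequency: ω = 2π·1.42e+04 = 8.922e+04 rad/s.
Step 2 — Transfer function: H(jω) = jωL/(R + jωL).
Step 3 — Numerator jωL = j·1963; denominator R + jωL = 2120 + j1963.
Step 4 — H = 0.4616 + j0.4985.
Step 5 — Magnitude: |H| = 0.6794 (-3.4 dB); phase: φ = 47.2°.

|H| = 0.6794 (-3.4 dB), φ = 47.2°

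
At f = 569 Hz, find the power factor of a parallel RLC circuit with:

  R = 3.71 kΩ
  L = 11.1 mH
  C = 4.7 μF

Step 1 — Angular frequency: ω = 2π·f = 2π·569 = 3575 rad/s.
Step 2 — Component impedances:
  R: Z = R = 3710 Ω
  L: Z = jωL = j·3575·0.0111 = 0 + j39.68 Ω
  C: Z = 1/(jωC) = -j/(ω·C) = 0 - j59.51 Ω
Step 3 — Parallel combination: 1/Z_total = 1/R + 1/L + 1/C; Z_total = 3.82 + j119 Ω = 119∠88.2° Ω.
Step 4 — Power factor: PF = cos(φ) = Re(Z)/|Z| = 3.8198/119.04 = 0.03209.
Step 5 — Type: Im(Z) = 119 ⇒ lagging (phase φ = 88.2°).

PF = 0.03209 (lagging, φ = 88.2°)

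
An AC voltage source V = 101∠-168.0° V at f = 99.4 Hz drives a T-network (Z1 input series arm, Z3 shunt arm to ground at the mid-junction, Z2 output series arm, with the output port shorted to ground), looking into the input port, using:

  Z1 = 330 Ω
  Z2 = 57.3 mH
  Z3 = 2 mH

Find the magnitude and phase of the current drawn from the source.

Step 1 — Angular frequency: ω = 2π·f = 2π·99.4 = 624.5 rad/s.
Step 2 — Component impedances:
  Z1: Z = R = 330 Ω
  Z2: Z = jωL = j·624.5·0.0573 = 0 + j35.79 Ω
  Z3: Z = jωL = j·624.5·0.002 = 0 + j1.249 Ω
Step 3 — With the output port shorted to ground, the output series arm Z2 runs from the junction to ground; the shunt arm Z3 also runs from the junction to ground. They appear in parallel: Z3 || Z2 = 0 + j1.207 Ω.
Step 4 — Series with input arm Z1: Z_in = Z1 + (Z3 || Z2) = 330 + j1.207 Ω = 330∠0.2° Ω.
Step 5 — Source phasor: V = 101∠-168.0° V = -98.79 - j21 V.
Step 6 — Ohm's law: I = V / Z_total = (-98.79 - j21) / (330 + j1.207) = -0.2996 - j0.06254 A.
Step 7 — Convert to polar: |I| = 0.3061 A, ∠I = -168.2°.

I = 0.3061∠-168.2° A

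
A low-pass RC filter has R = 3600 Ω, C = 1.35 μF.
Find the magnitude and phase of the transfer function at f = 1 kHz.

Step 1 — Angular frequency: ω = 2π·1000 = 6283 rad/s.
Step 2 — Transfer function: H(jω) = 1/(1 + jωRC).
Step 3 — Denominator: 1 + jωRC = 1 + j·6283·3600·1.35e-06 = 1 + j30.54.
Step 4 — H = 0.001071 - j0.03271.
Step 5 — Magnitude: |H| = 0.03273 (-29.7 dB); phase: φ = -88.1°.

|H| = 0.03273 (-29.7 dB), φ = -88.1°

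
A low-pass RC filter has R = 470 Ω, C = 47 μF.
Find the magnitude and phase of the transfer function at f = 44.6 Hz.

Step 1 — Angular frequency: ω = 2π·44.6 = 280.2 rad/s.
Step 2 — Transfer function: H(jω) = 1/(1 + jωRC).
Step 3 — Denominator: 1 + jωRC = 1 + j·280.2·470·4.7e-05 = 1 + j6.19.
Step 4 — H = 0.02543 - j0.1574.
Step 5 — Magnitude: |H| = 0.1595 (-15.9 dB); phase: φ = -80.8°.

|H| = 0.1595 (-15.9 dB), φ = -80.8°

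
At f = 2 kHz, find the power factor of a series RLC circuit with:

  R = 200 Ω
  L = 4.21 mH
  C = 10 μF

Step 1 — Angular frequency: ω = 2π·f = 2π·2000 = 1.257e+04 rad/s.
Step 2 — Component impedances:
  R: Z = R = 200 Ω
  L: Z = jωL = j·1.257e+04·0.00421 = 0 + j52.9 Ω
  C: Z = 1/(jωC) = -j/(ω·C) = 0 - j7.958 Ω
Step 3 — Series combination: Z_total = R + L + C = 200 + j44.95 Ω = 205∠12.7° Ω.
Step 4 — Power factor: PF = cos(φ) = Re(Z)/|Z| = 200/204.99 = 0.9757.
Step 5 — Type: Im(Z) = 44.95 ⇒ lagging (phase φ = 12.7°).

PF = 0.9757 (lagging, φ = 12.7°)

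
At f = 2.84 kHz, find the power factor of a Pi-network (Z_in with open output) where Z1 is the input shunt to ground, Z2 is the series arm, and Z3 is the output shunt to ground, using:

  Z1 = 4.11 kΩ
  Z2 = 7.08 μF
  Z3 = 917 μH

Step 1 — Angular frequency: ω = 2π·f = 2π·2840 = 1.784e+04 rad/s.
Step 2 — Component impedances:
  Z1: Z = R = 4110 Ω
  Z2: Z = 1/(jωC) = -j/(ω·C) = 0 - j7.915 Ω
  Z3: Z = jωL = j·1.784e+04·0.000917 = 0 + j16.36 Ω
Step 3 — With open output, the series arm Z2 and the output shunt Z3 appear in series to ground: Z2 + Z3 = 0 + j8.448 Ω.
Step 4 — Parallel with input shunt Z1: Z_in = Z1 || (Z2 + Z3) = 0.01736 + j8.448 Ω = 8.448∠89.9° Ω.
Step 5 — Power factor: PF = cos(φ) = Re(Z)/|Z| = 0.01736/8.448 = 0.002055.
Step 6 — Type: Im(Z) = 8.448 ⇒ lagging (phase φ = 89.9°).

PF = 0.002055 (lagging, φ = 89.9°)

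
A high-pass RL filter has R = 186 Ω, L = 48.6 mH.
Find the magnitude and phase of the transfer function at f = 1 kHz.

Step 1 — Angular frequency: ω = 2π·1000 = 6283 rad/s.
Step 2 — Transfer function: H(jω) = jωL/(R + jωL).
Step 3 — Numerator jωL = j·305.4; denominator R + jωL = 186 + j305.4.
Step 4 — H = 0.7294 + j0.4443.
Step 5 — Magnitude: |H| = 0.854 (-1.4 dB); phase: φ = 31.3°.

|H| = 0.854 (-1.4 dB), φ = 31.3°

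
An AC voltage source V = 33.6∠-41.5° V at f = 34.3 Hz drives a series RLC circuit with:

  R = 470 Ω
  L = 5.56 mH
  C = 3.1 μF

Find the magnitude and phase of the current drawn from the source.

Step 1 — Angular frequency: ω = 2π·f = 2π·34.3 = 215.5 rad/s.
Step 2 — Component impedances:
  R: Z = R = 470 Ω
  L: Z = jωL = j·215.5·0.00556 = 0 + j1.198 Ω
  C: Z = 1/(jωC) = -j/(ω·C) = 0 - j1497 Ω
Step 3 — Series combination: Z_total = R + L + C = 470 - j1496 Ω = 1568∠-72.6° Ω.
Step 4 — Source phasor: V = 33.6∠-41.5° V = 25.16 - j22.26 V.
Step 5 — Ohm's law: I = V / Z_total = (25.16 - j22.26) / (470 - j1496) = 0.01836 + j0.01106 A.
Step 6 — Convert to polar: |I| = 0.02143 A, ∠I = 31.1°.

I = 0.02143∠31.1° A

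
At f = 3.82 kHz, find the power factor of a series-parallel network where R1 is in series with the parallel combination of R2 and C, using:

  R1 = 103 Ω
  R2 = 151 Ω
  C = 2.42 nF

Step 1 — Angular frequency: ω = 2π·f = 2π·3820 = 2.4e+04 rad/s.
Step 2 — Component impedances:
  R1: Z = R = 103 Ω
  R2: Z = R = 151 Ω
  C: Z = 1/(jωC) = -j/(ω·C) = 0 - j1.722e+04 Ω
Step 3 — Parallel branch: R2 || C = 1/(1/R2 + 1/C) = 151 - j1.324 Ω.
Step 4 — Series with R1: Z_total = R1 + (R2 || C) = 254 - j1.324 Ω = 254∠-0.3° Ω.
Step 5 — Power factor: PF = cos(φ) = Re(Z)/|Z| = 254/254 = 1.
Step 6 — Type: Im(Z) = -1.324 ⇒ leading (phase φ = -0.3°).

PF = 1 (leading, φ = -0.3°)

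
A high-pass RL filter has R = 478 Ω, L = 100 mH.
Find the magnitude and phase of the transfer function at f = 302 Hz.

Step 1 — Angular frequency: ω = 2π·302 = 1898 rad/s.
Step 2 — Transfer function: H(jω) = jωL/(R + jωL).
Step 3 — Numerator jωL = j·189.8; denominator R + jωL = 478 + j189.8.
Step 4 — H = 0.1361 + j0.3429.
Step 5 — Magnitude: |H| = 0.369 (-8.7 dB); phase: φ = 68.3°.

|H| = 0.369 (-8.7 dB), φ = 68.3°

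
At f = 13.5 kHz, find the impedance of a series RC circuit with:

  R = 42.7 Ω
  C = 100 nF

Step 1 — Angular frequency: ω = 2π·f = 2π·1.35e+04 = 8.482e+04 rad/s.
Step 2 — Component impedances:
  R: Z = R = 42.7 Ω
  C: Z = 1/(jωC) = -j/(ω·C) = 0 - j117.9 Ω
Step 3 — Series combination: Z_total = R + C = 42.7 - j117.9 Ω = 125.4∠-70.1° Ω.

Z = 42.7 - j117.9 Ω = 125.4∠-70.1° Ω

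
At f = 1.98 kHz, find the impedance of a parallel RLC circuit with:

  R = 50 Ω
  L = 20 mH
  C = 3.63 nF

Step 1 — Angular frequency: ω = 2π·f = 2π·1980 = 1.244e+04 rad/s.
Step 2 — Component impedances:
  R: Z = R = 50 Ω
  L: Z = jωL = j·1.244e+04·0.02 = 0 + j248.8 Ω
  C: Z = 1/(jωC) = -j/(ω·C) = 0 - j2.214e+04 Ω
Step 3 — Parallel combination: 1/Z_total = 1/R + 1/L + 1/C; Z_total = 48.1 + j9.557 Ω = 49.04∠11.2° Ω.

Z = 48.1 + j9.557 Ω = 49.04∠11.2° Ω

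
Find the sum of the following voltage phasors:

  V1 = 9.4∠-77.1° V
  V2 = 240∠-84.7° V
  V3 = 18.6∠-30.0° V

Step 1 — Convert each phasor to rectangular form:
  V1 = 9.4·(cos(-77.1°) + j·sin(-77.1°)) = 2.099 - j9.163 V
  V2 = 240·(cos(-84.7°) + j·sin(-84.7°)) = 22.17 - j239 V
  V3 = 18.6·(cos(-30.0°) + j·sin(-30.0°)) = 16.11 - j9.3 V
Step 2 — Sum components: V_total = 40.38 - j257.4 V.
Step 3 — Convert to polar: |V_total| = 260.6 V, ∠V_total = -81.1°.

V_total = 260.6∠-81.1° V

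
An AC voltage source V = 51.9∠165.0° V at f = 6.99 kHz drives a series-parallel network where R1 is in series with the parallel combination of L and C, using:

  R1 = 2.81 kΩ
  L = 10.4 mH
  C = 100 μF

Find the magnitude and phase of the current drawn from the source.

Step 1 — Angular frequency: ω = 2π·f = 2π·6990 = 4.392e+04 rad/s.
Step 2 — Component impedances:
  R1: Z = R = 2810 Ω
  L: Z = jωL = j·4.392e+04·0.0104 = 0 + j456.8 Ω
  C: Z = 1/(jωC) = -j/(ω·C) = 0 - j0.2277 Ω
Step 3 — Parallel branch: L || C = 1/(1/L + 1/C) = 0 - j0.2278 Ω.
Step 4 — Series with R1: Z_total = R1 + (L || C) = 2810 - j0.2278 Ω = 2810∠-0.0° Ω.
Step 5 — Source phasor: V = 51.9∠165.0° V = -50.13 + j13.43 V.
Step 6 — Ohm's law: I = V / Z_total = (-50.13 + j13.43) / (2810 - j0.2278) = -0.01784 + j0.004779 A.
Step 7 — Convert to polar: |I| = 0.01847 A, ∠I = 165.0°.

I = 0.01847∠165.0° A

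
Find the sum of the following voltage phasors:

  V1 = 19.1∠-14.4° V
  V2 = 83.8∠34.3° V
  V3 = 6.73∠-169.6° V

Step 1 — Convert each phasor to rectangular form:
  V1 = 19.1·(cos(-14.4°) + j·sin(-14.4°)) = 18.5 - j4.75 V
  V2 = 83.8·(cos(34.3°) + j·sin(34.3°)) = 69.23 + j47.22 V
  V3 = 6.73·(cos(-169.6°) + j·sin(-169.6°)) = -6.619 - j1.215 V
Step 2 — Sum components: V_total = 81.11 + j41.26 V.
Step 3 — Convert to polar: |V_total| = 91 V, ∠V_total = 27.0°.

V_total = 91∠27.0° V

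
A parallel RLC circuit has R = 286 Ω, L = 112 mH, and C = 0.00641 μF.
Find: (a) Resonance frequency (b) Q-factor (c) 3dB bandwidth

Step 1 — Resonance: ω₀ = 1/√(LC) = 1/√(0.112·6.41e-09) = 3.732e+04 rad/s.
Step 2 — f₀ = ω₀/(2π) = 5940 Hz.
Step 3 — Parallel Q: Q = R/(ω₀L) = 286/(3.732e+04·0.112) = 0.06842.
Step 4 — Bandwidth: Δω = ω₀/Q = 5.455e+05 rad/s; BW = Δω/(2π) = 8.682e+04 Hz.

(a) f₀ = 5940 Hz  (b) Q = 0.06842  (c) BW = 8.682e+04 Hz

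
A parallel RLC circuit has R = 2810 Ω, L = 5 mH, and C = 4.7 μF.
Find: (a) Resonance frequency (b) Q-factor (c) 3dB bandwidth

Step 1 — Resonance: ω₀ = 1/√(LC) = 1/√(0.005·4.7e-06) = 6523 rad/s.
Step 2 — f₀ = ω₀/(2π) = 1038 Hz.
Step 3 — Parallel Q: Q = R/(ω₀L) = 2810/(6523·0.005) = 86.15.
Step 4 — Bandwidth: Δω = ω₀/Q = 75.72 rad/s; BW = Δω/(2π) = 12.05 Hz.

(a) f₀ = 1038 Hz  (b) Q = 86.15  (c) BW = 12.05 Hz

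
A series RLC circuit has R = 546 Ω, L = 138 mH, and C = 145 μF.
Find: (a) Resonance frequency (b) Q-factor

Step 1 — Resonance condition Im(Z)=0 gives ω₀ = 1/√(LC).
Step 2 — ω₀ = 1/√(0.138·0.000145) = 223.6 rad/s.
Step 3 — f₀ = ω₀/(2π) = 35.58 Hz.
Step 4 — Series Q: Q = ω₀L/R = 223.6·0.138/546 = 0.0565.

(a) f₀ = 35.58 Hz  (b) Q = 0.0565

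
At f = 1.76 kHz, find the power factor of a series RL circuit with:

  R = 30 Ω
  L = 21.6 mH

Step 1 — Angular frequency: ω = 2π·f = 2π·1760 = 1.106e+04 rad/s.
Step 2 — Component impedances:
  R: Z = R = 30 Ω
  L: Z = jωL = j·1.106e+04·0.0216 = 0 + j238.9 Ω
Step 3 — Series combination: Z_total = R + L = 30 + j238.9 Ω = 240.7∠82.8° Ω.
Step 4 — Power factor: PF = cos(φ) = Re(Z)/|Z| = 30/240.7 = 0.1246.
Step 5 — Type: Im(Z) = 238.9 ⇒ lagging (phase φ = 82.8°).

PF = 0.1246 (lagging, φ = 82.8°)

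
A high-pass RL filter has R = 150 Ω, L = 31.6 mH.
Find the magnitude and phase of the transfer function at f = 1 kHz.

Step 1 — Angular frequency: ω = 2π·1000 = 6283 rad/s.
Step 2 — Transfer function: H(jω) = jωL/(R + jωL).
Step 3 — Numerator jωL = j·198.5; denominator R + jωL = 150 + j198.5.
Step 4 — H = 0.6366 + j0.481.
Step 5 — Magnitude: |H| = 0.7979 (-2.0 dB); phase: φ = 37.1°.

|H| = 0.7979 (-2.0 dB), φ = 37.1°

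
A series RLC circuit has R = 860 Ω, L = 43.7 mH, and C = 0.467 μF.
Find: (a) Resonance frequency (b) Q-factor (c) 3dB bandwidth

Step 1 — Resonance: ω₀ = 1/√(LC) = 1/√(0.0437·4.67e-07) = 7000 rad/s.
Step 2 — f₀ = ω₀/(2π) = 1114 Hz.
Step 3 — Series Q: Q = ω₀L/R = 7000·0.0437/860 = 0.3557.
Step 4 — Bandwidth: Δω = ω₀/Q = 1.968e+04 rad/s; BW = Δω/(2π) = 3132 Hz.

(a) f₀ = 1114 Hz  (b) Q = 0.3557  (c) BW = 3132 Hz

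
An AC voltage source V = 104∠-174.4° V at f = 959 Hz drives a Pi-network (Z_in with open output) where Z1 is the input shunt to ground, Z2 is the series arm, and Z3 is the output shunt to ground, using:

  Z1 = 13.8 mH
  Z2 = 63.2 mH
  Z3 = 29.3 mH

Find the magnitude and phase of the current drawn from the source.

Step 1 — Angular frequency: ω = 2π·f = 2π·959 = 6026 rad/s.
Step 2 — Component impedances:
  Z1: Z = jωL = j·6026·0.0138 = 0 + j83.15 Ω
  Z2: Z = jωL = j·6026·0.0632 = 0 + j380.8 Ω
  Z3: Z = jωL = j·6026·0.0293 = 0 + j176.5 Ω
Step 3 — With open output, the series arm Z2 and the output shunt Z3 appear in series to ground: Z2 + Z3 = 0 + j557.4 Ω.
Step 4 — Parallel with input shunt Z1: Z_in = Z1 || (Z2 + Z3) = 0 + j72.36 Ω = 72.36∠90.0° Ω.
Step 5 — Source phasor: V = 104∠-174.4° V = -103.5 - j10.15 V.
Step 6 — Ohm's law: I = V / Z_total = (-103.5 - j10.15) / (0 + j72.36) = -0.1403 + j1.43 A.
Step 7 — Convert to polar: |I| = 1.437 A, ∠I = 95.6°.

I = 1.437∠95.6° A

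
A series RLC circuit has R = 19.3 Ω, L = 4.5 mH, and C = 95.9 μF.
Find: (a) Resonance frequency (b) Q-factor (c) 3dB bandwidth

Step 1 — Resonance condition Im(Z)=0 gives ω₀ = 1/√(LC).
Step 2 — ω₀ = 1/√(0.0045·9.59e-05) = 1522 rad/s.
Step 3 — f₀ = ω₀/(2π) = 242.3 Hz.
Step 4 — Series Q: Q = ω₀L/R = 1522·0.0045/19.3 = 0.3549.
Step 5 — 3dB bandwidth: Δω = ω₀/Q = 4289 rad/s; BW = Δω/(2π) = 682.6 Hz.

(a) f₀ = 242.3 Hz  (b) Q = 0.3549  (c) BW = 682.6 Hz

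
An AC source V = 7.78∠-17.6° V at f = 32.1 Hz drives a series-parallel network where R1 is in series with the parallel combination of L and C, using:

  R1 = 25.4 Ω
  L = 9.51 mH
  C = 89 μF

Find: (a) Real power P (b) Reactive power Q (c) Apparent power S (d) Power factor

Step 1 — Angular frequency: ω = 2π·f = 2π·32.1 = 201.7 rad/s.
Step 2 — Component impedances:
  R1: Z = R = 25.4 Ω
  L: Z = jωL = j·201.7·0.00951 = 0 + j1.918 Ω
  C: Z = 1/(jωC) = -j/(ω·C) = 0 - j55.71 Ω
Step 3 — Parallel branch: L || C = 1/(1/L + 1/C) = 0 + j1.986 Ω.
Step 4 — Series with R1: Z_total = R1 + (L || C) = 25.4 + j1.986 Ω = 25.48∠4.5° Ω.
Step 5 — Source phasor: V = 7.78∠-17.6° V = 7.416 - j2.352 V.
Step 6 — Current: I = V / Z = 0.283 - j0.1147 A = 0.3054∠-22.1° A.
Step 7 — Complex power: S = V·I* = 2.369 + j0.1852 VA.
Step 8 — Real power: P = Re(S) = 2.369 W.
Step 9 — Reactive power: Q = Im(S) = 0.1852 VAR.
Step 10 — Apparent power: |S| = 2.376 VA.
Step 11 — Power factor: PF = P/|S| = 0.997 (lagging).

(a) P = 2.369 W  (b) Q = 0.1852 VAR  (c) S = 2.376 VA  (d) PF = 0.997 (lagging)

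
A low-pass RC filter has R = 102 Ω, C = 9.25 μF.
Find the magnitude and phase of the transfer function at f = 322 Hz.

Step 1 — Angular frequency: ω = 2π·322 = 2023 rad/s.
Step 2 — Transfer function: H(jω) = 1/(1 + jωRC).
Step 3 — Denominator: 1 + jωRC = 1 + j·2023·102·9.25e-06 = 1 + j1.909.
Step 4 — H = 0.2153 - j0.4111.
Step 5 — Magnitude: |H| = 0.464 (-6.7 dB); phase: φ = -62.4°.

|H| = 0.464 (-6.7 dB), φ = -62.4°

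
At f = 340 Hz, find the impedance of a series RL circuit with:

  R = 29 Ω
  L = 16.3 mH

Step 1 — Angular frequency: ω = 2π·f = 2π·340 = 2136 rad/s.
Step 2 — Component impedances:
  R: Z = R = 29 Ω
  L: Z = jωL = j·2136·0.0163 = 0 + j34.82 Ω
Step 3 — Series combination: Z_total = R + L = 29 + j34.82 Ω = 45.32∠50.2° Ω.

Z = 29 + j34.82 Ω = 45.32∠50.2° Ω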